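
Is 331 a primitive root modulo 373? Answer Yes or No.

φ(373) = 373 − 1 = 372 = 2^2 · 3 · 31.
It suffices to check that the order of 331 is not a proper divisor of 372: compute 331^(372/q) for q ∈ {2, 3, 31}.
331^186 ≡ 372 (mod 373)  [q = 2: ≢ 1 ✓]
331^124 ≡ 88 (mod 373)  [q = 3: ≢ 1 ✓]
331^12 ≡ 30 (mod 373)  [q = 31: ≢ 1 ✓]
None equal 1, so ord_373(331) = 372: 331 is a primitive root.

Yes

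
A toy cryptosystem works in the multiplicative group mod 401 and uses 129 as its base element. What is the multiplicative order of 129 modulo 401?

400

ord(129) | φ(401) = 401 − 1 = 400 = 2^4 · 5^2.
Divisors of 400: 1, 2, 4, 5, 8, 10, 16, 20, 25, 40, 50, 80, 100, 200, 400.
Compute 129^d (mod 401) for the divisors d until we hit 1:
129^1 ≡ 129 (mod 401)
129^2 ≡ 200 (mod 401)
129^4 ≡ 301 (mod 401)
129^5 ≡ 333 (mod 401)
129^8 ≡ 376 (mod 401)
129^10 ≡ 213 (mod 401)
129^16 ≡ 224 (mod 401)
129^20 ≡ 56 (mod 401)
129^25 ≡ 202 (mod 401)
129^40 ≡ 329 (mod 401)
129^50 ≡ 303 (mod 401)
129^80 ≡ 372 (mod 401)
129^100 ≡ 381 (mod 401)
129^200 ≡ 400 (mod 401)
129^400 ≡ 1 (mod 401) ✓
The smallest such exponent is 400, so the order of 129 is 400.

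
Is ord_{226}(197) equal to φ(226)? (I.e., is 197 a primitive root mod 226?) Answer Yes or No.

Yes

φ(226) = φ(2)·φ(113) = 1·112 = 112 = 2^4 · 7.
An element g generates (Z/226Z)^× iff g^(112/q) ≢ 1 (mod 226) for each prime q ∈ {2, 7}.
197^56 ≡ 225 (mod 226)  [q = 2: ≢ 1 ✓]
197^16 ≡ 109 (mod 226)  [q = 7: ≢ 1 ✓]
All checks pass, so 197 has order 112 and is a primitive root modulo 226.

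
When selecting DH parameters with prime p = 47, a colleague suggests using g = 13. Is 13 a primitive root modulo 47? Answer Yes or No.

Yes

φ(47) = 47 − 1 = 46 = 2 · 23.
Test 13^(46/q) mod 47 for each prime factor q of 46:
13^23 ≡ 46 (mod 47)  [q = 2: ≢ 1 ✓]
13^2 ≡ 28 (mod 47)  [q = 23: ≢ 1 ✓]
Every test exponent gives a nontrivial residue, hence 13 generates the full group.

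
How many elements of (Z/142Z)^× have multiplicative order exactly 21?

φ(142) = φ(2)·φ(71) = 1·70 = 70 = 2 · 5 · 7.
In a cyclic group of order 70, there are φ(d) elements of order d for each divisor d of 70, and zero for non-divisors.
21 does not divide 70, so no element of (Z/142Z)^× has order 21.

0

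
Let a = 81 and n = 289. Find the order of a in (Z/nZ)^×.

68

Since 81 ∈ (Z/289Z)^×, its order divides φ(289) = φ(17^2) = 17·(17−1) = 272 = 2^4 · 17.
Divisors of 272: 1, 2, 4, 8, 16, 17, 34, 68, 136, 272.
Compute 81^d (mod 289) for the divisors d until we hit 1:
81^1 ≡ 81 (mod 289)
81^2 ≡ 203 (mod 289)
81^4 ≡ 171 (mod 289)
81^8 ≡ 52 (mod 289)
81^16 ≡ 103 (mod 289)
81^17 ≡ 251 (mod 289)
81^34 ≡ 288 (mod 289)
81^68 ≡ 1 (mod 289) ✓
Therefore the multiplicative order of 81 modulo 289 is 68.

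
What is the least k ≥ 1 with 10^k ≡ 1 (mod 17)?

16

ord(10) | φ(17) = 17 − 1 = 16 = 2^4.
Divisors of 16: 1, 2, 4, 8, 16.
Compute 10^d (mod 17) for the divisors d until we hit 1:
10^1 ≡ 10 (mod 17)
10^2 ≡ 15 (mod 17)
10^4 ≡ 4 (mod 17)
10^8 ≡ 16 (mod 17)
10^16 ≡ 1 (mod 17) ✓
The smallest such exponent is 16, so the order of 10 is 16.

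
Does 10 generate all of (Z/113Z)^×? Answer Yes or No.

Yes

φ(113) = 113 − 1 = 112 = 2^4 · 7.
It suffices to check that the order of 10 is not a proper divisor of 112: compute 10^(112/q) for q ∈ {2, 7}.
10^56 ≡ 112 (mod 113)  [q = 2: ≢ 1 ✓]
10^16 ≡ 106 (mod 113)  [q = 7: ≢ 1 ✓]
Every test exponent gives a nontrivial residue, hence 10 generates the full group.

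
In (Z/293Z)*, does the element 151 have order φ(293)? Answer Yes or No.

Yes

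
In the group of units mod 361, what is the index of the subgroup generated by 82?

2

Since 82 ∈ (Z/361Z)^×, its order divides φ(361) = φ(19^2) = 19·(19−1) = 342 = 2 · 3^2 · 19.
Divisors of 342: 1, 2, 3, 6, 9, 18, 19, 38, 57, 114, 171, 342.
Test each divisor d:
82^1 ≡ 82
82^2 ≡ 226
82^3 ≡ 121
82^6 ≡ 201
82^9 ≡ 134
82^18 ≡ 267
82^19 ≡ 234
82^38 ≡ 245
82^57 ≡ 292
82^114 ≡ 68
82^171 ≡ 1
So ord_361(82) = 171, hence |⟨82⟩| = 171.
Index = |(Z/361Z)^×| / |⟨82⟩| = 342 / 171 = 2.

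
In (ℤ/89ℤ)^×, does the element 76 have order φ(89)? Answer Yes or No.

Yes

φ(89) = 89 − 1 = 88 = 2^3 · 11.
It suffices to check that the order of 76 is not a proper divisor of 88: compute 76^(88/q) for q ∈ {2, 11}.
76^44 ≡ 88 (mod 89)  [q = 2: ≢ 1 ✓]
76^8 ≡ 64 (mod 89)  [q = 11: ≢ 1 ✓]
Every test exponent gives a nontrivial residue, hence 76 generates the full group.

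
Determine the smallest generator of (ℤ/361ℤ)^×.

φ(361) = φ(19^2) = 19·(19−1) = 342 = 2 · 3^2 · 19.
Test candidates g = 2, 3, … against the prime factors q ∈ {2, 3, 19} of φ(361): g is a generator iff g^(342/q) ≢ 1 for every such q.
g = 2: 2^171 ≡ 360; 2^114 ≡ 292; 2^18 ≡ 58 — none is 1, so 2 is a primitive root.
The smallest primitive root modulo 361 is 2.

2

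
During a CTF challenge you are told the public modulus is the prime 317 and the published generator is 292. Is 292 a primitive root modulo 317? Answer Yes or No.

No

φ(317) = 317 − 1 = 316 = 2^2 · 79.
An element g generates (Z/317Z)^× iff g^(316/q) ≢ 1 (mod 317) for each prime q ∈ {2, 79}.
292^158 ≡ 1 (mod 317)  [q = 2: ≡ 1 ✗]
292^4 ≡ 81 (mod 317)  [q = 79: ≢ 1 ✓]
292^158 ≡ 1 shows ord(292) | 158, strictly less than φ(317); not a primitive root.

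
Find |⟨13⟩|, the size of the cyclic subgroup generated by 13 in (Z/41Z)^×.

40

ord(13) | φ(41) = 41 − 1 = 40 = 2^3 · 5.
Divisors of 40: 1, 2, 4, 5, 8, 10, 20, 40.
Check 13^d mod 41 for each divisor in increasing order:
13^1 ≡ 13 (mod 41)
13^2 ≡ 5 (mod 41)
13^4 ≡ 25 (mod 41)
13^5 ≡ 38 (mod 41)
13^8 ≡ 10 (mod 41)
13^10 ≡ 9 (mod 41)
13^20 ≡ 40 (mod 41)
13^40 ≡ 1 (mod 41) ✓
The smallest such exponent is 40, so the order of 13 is 40.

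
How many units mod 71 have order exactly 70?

24

φ(71) = 71 − 1 = 70 = 2 · 5 · 7.
Since (Z/71Z)^× is cyclic of order 70, the number of elements of order d is φ(d) when d | 70 and 0 otherwise.
70 = 2 · 5 · 7 divides 70, and φ(70) = 24.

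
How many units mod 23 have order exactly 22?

φ(23) = 23 − 1 = 22 = 2 · 11.
Since (Z/23Z)^× is cyclic of order 22, the number of elements of order d is φ(d) when d | 22 and 0 otherwise.
22 = 2 · 11 divides 22, and φ(22) = 10.

10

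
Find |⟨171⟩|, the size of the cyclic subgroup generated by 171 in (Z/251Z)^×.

The order of 171 must divide φ(251) = 251 − 1 = 250 = 2 · 5^3.
Divisors of 250: 1, 2, 5, 10, 25, 50, 125, 250.
Test each divisor d:
171^1 ≡ 171
171^2 ≡ 125
171^5 ≡ 231
171^10 ≡ 149
171^25 ≡ 250
171^50 ≡ 1
Hence ord(171) = 50.

50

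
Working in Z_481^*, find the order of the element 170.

36

By Lagrange's theorem, ord_481(170) divides φ(481) = φ(13·37) = (13−1)·(37−1) = 12·36 = 432 = 2^4 · 3^3.
Divisors of 432: 1, 2, 3, 4, 6, 8, 9, 12, 16, 18, 24, 27, 36, 48, 54, 72, 108, 144, 216, 432.
Test each divisor d:
170^1 ≡ 170 (mod 481)
170^2 ≡ 40 (mod 481)
170^3 ≡ 66 (mod 481)
170^4 ≡ 157 (mod 481)
170^6 ≡ 27 (mod 481)
170^8 ≡ 118 (mod 481)
170^9 ≡ 339 (mod 481)
170^12 ≡ 248 (mod 481)
170^16 ≡ 456 (mod 481)
170^18 ≡ 443 (mod 481)
170^24 ≡ 417 (mod 481)
170^27 ≡ 105 (mod 481)
170^36 ≡ 1 (mod 481) ✓
The smallest such exponent is 36, so the order of 170 is 36.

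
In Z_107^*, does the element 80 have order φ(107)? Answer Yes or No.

φ(107) = 107 − 1 = 106 = 2 · 53.
80 is a primitive root mod 107 iff 80^(φ(107)/q) ≢ 1 for every prime q | φ(107), i.e. q ∈ {2, 53}.
80^53 ≡ 106 (mod 107)  [q = 2: ≢ 1 ✓]
80^2 ≡ 87 (mod 107)  [q = 53: ≢ 1 ✓]
All checks pass, so 80 has order 106 and is a primitive root modulo 107.

Yes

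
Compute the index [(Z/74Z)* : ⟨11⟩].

ord(11) | φ(74) = φ(2)·φ(37) = 1·36 = 36 = 2^2 · 3^2.
Divisors of 36: 1, 2, 3, 4, 6, 9, 12, 18, 36.
Evaluate successive powers at the divisors of 36:
11^1 ≡ 11 (mod 74)
11^2 ≡ 47 (mod 74)
11^3 ≡ 73 (mod 74)
11^4 ≡ 63 (mod 74)
11^6 ≡ 1 (mod 74) ✓
So ord_74(11) = 6, hence |⟨11⟩| = 6.
The index is φ(74) / ord(11) = 36 / 6 = 6.

6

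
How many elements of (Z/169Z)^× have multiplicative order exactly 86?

0

φ(169) = φ(13^2) = 13·(13−1) = 156 = 2^2 · 3 · 13.
In a cyclic group of order 156, there are φ(d) elements of order d for each divisor d of 156, and zero for non-divisors.
Since 86 ∤ 156, the count is 0.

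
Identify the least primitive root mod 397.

5

φ(397) = 397 − 1 = 396 = 2^2 · 3^2 · 11.
Test candidates g = 2, 3, … against the prime factors q ∈ {2, 3, 11} of φ(397): g is a generator iff g^(396/q) ≢ 1 for every such q.
g = 2: 2^198 ≡ 396; 2^132 ≡ 1 — hits 1, so not a primitive root.
g = 3: 3^198 ≡ 1 — hits 1, so not a primitive root.
g = 4: 4^198 ≡ 1 — hits 1, so not a primitive root.
g = 5: 5^198 ≡ 396; 5^132 ≡ 362; 5^36 ≡ 290 — none is 1, so 5 is a primitive root.
The smallest primitive root modulo 397 is 5.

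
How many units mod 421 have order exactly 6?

2

φ(421) = 421 − 1 = 420 = 2^2 · 3 · 5 · 7.
In a cyclic group of order 420, there are φ(d) elements of order d for each divisor d of 420, and zero for non-divisors.
6 = 2 · 3 divides 420, and φ(6) = 2.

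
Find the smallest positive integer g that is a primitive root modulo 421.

2

φ(421) = 421 − 1 = 420 = 2^2 · 3 · 5 · 7.
g is a primitive root iff g^(420/q) ≢ 1 (mod 421) for each prime q ∈ {2, 3, 5, 7}.
g = 2: 2^210 ≡ 420; 2^140 ≡ 400; 2^84 ≡ 279; 2^60 ≡ 370 — none is 1, so 2 is a primitive root.
So 2 is the smallest generator of (Z/421Z)^×.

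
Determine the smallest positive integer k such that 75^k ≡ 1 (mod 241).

The order of 75 must divide φ(241) = 241 − 1 = 240 = 2^4 · 3 · 5.
Divisors of 240: 1, 2, 3, 4, 5, 6, 8, 10, 12, 15, 16, 20, 24, 30, 40, 48, 60, 80, 120, 240.
Test each divisor d:
75^1 ≡ 75 (mod 241)
75^2 ≡ 82 (mod 241)
75^3 ≡ 125 (mod 241)
75^4 ≡ 217 (mod 241)
75^5 ≡ 128 (mod 241)
75^6 ≡ 201 (mod 241)
75^8 ≡ 94 (mod 241)
75^10 ≡ 237 (mod 241)
75^12 ≡ 154 (mod 241)
75^15 ≡ 211 (mod 241)
75^16 ≡ 160 (mod 241)
75^20 ≡ 16 (mod 241)
75^24 ≡ 98 (mod 241)
75^30 ≡ 177 (mod 241)
75^40 ≡ 15 (mod 241)
75^48 ≡ 205 (mod 241)
75^60 ≡ 240 (mod 241)
75^80 ≡ 225 (mod 241)
75^120 ≡ 1 (mod 241) ✓
So ord_241(75) = 120.

120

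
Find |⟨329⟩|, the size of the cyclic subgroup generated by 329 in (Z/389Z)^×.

388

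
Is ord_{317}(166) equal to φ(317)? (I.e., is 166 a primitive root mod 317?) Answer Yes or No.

Yes

φ(317) = 317 − 1 = 316 = 2^2 · 79.
An element g generates (Z/317Z)^× iff g^(316/q) ≢ 1 (mod 317) for each prime q ∈ {2, 79}.
166^158 ≡ 316 (mod 317)  [q = 2: ≢ 1 ✓]
166^4 ≡ 212 (mod 317)  [q = 79: ≢ 1 ✓]
All checks pass, so 166 has order 316 and is a primitive root modulo 317.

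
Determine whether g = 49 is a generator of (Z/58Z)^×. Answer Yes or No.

φ(58) = φ(2)·φ(29) = 1·28 = 28 = 2^2 · 7.
It suffices to check that the order of 49 is not a proper divisor of 28: compute 49^(28/q) for q ∈ {2, 7}.
49^14 ≡ 1 (mod 58)  [q = 2: ≡ 1 ✗]
49^4 ≡ 7 (mod 58)  [q = 7: ≢ 1 ✓]
The check at q = 2 fails, so 49 generates a proper subgroup.

No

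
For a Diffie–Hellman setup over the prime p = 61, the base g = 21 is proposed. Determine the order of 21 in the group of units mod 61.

12

By Lagrange's theorem, ord_61(21) divides φ(61) = 61 − 1 = 60 = 2^2 · 3 · 5.
Divisors of 60: 1, 2, 3, 4, 5, 6, 10, 12, 15, 20, 30, 60.
Compute 21^d (mod 61) for the divisors d until we hit 1:
21^1 ≡ 21 (mod 61)
21^2 ≡ 14 (mod 61)
21^3 ≡ 50 (mod 61)
21^4 ≡ 13 (mod 61)
21^5 ≡ 29 (mod 61)
21^6 ≡ 60 (mod 61)
21^10 ≡ 48 (mod 61)
21^12 ≡ 1 (mod 61) ✓
Therefore the multiplicative order of 21 modulo 61 is 12.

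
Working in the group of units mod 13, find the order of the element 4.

6

By Lagrange's theorem, ord_13(4) divides φ(13) = 13 − 1 = 12 = 2^2 · 3.
Divisors of 12: 1, 2, 3, 4, 6, 12.
Test each divisor d:
4^1 ≡ 4
4^2 ≡ 3
4^3 ≡ 12
4^4 ≡ 9
4^6 ≡ 1
Hence ord(4) = 6.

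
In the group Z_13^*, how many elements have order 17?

φ(13) = 13 − 1 = 12 = 2^2 · 3.
In a cyclic group of order 12, there are φ(d) elements of order d for each divisor d of 12, and zero for non-divisors.
Since 17 ∤ 12, the count is 0.

0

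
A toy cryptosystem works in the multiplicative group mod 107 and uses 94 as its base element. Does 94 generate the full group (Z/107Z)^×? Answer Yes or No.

Yes

φ(107) = 107 − 1 = 106 = 2 · 53.
94 is a primitive root mod 107 iff 94^(φ(107)/q) ≢ 1 for every prime q | φ(107), i.e. q ∈ {2, 53}.
94^53 ≡ 106 (mod 107)  [q = 2: ≢ 1 ✓]
94^2 ≡ 62 (mod 107)  [q = 53: ≢ 1 ✓]
None equal 1, so ord_107(94) = 106: 94 is a primitive root.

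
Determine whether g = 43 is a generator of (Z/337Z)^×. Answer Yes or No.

No

φ(337) = 337 − 1 = 336 = 2^4 · 3 · 7.
Test 43^(336/q) mod 337 for each prime factor q of 336:
43^168 ≡ 1 (mod 337)  [q = 2: ≡ 1 ✗]
43^112 ≡ 1 (mod 337)  [q = 3: ≡ 1 ✗]
43^48 ≡ 175 (mod 337)  [q = 7: ≢ 1 ✓]
Since 43^168 ≡ 1, the order of 43 divides 168 < 336, so 43 is not a primitive root.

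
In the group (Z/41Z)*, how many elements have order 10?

φ(41) = 41 − 1 = 40 = 2^3 · 5.
Since (Z/41Z)^× is cyclic of order 40, the number of elements of order d is φ(d) when d | 40 and 0 otherwise.
10 = 2 · 5 divides 40, and φ(10) = 4.

4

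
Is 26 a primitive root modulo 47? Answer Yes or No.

Yes

φ(47) = 47 − 1 = 46 = 2 · 23.
Test 26^(46/q) mod 47 for each prime factor q of 46:
26^23 ≡ 46 (mod 47)  [q = 2: ≢ 1 ✓]
26^2 ≡ 18 (mod 47)  [q = 23: ≢ 1 ✓]
All checks pass, so 26 has order 46 and is a primitive root modulo 47.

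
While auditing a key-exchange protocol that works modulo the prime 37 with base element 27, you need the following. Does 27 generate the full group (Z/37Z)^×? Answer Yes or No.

No

φ(37) = 37 − 1 = 36 = 2^2 · 3^2.
An element g generates (Z/37Z)^× iff g^(36/q) ≢ 1 (mod 37) for each prime q ∈ {2, 3}.
27^18 ≡ 1 (mod 37)  [q = 2: ≡ 1 ✗]
27^12 ≡ 1 (mod 37)  [q = 3: ≡ 1 ✗]
Since 27^18 ≡ 1, the order of 27 divides 18 < 36, so 27 is not a primitive root.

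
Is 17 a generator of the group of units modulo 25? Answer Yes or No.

Yes

φ(25) = φ(5^2) = 5·(5−1) = 20 = 2^2 · 5.
Test 17^(20/q) mod 25 for each prime factor q of 20:
17^10 ≡ 24 (mod 25)  [q = 2: ≢ 1 ✓]
17^4 ≡ 21 (mod 25)  [q = 5: ≢ 1 ✓]
Every test exponent gives a nontrivial residue, hence 17 generates the full group.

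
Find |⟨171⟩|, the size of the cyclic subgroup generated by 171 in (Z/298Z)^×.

74

Since 171 ∈ (Z/298Z)^×, its order divides φ(298) = φ(2)·φ(149) = 1·148 = 148 = 2^2 · 37.
Divisors of 148: 1, 2, 4, 37, 74, 148.
Test each divisor d:
171^1 ≡ 171 (mod 298)
171^2 ≡ 37 (mod 298)
171^4 ≡ 177 (mod 298)
171^37 ≡ 297 (mod 298)
171^74 ≡ 1 (mod 298) ✓
The smallest such exponent is 74, so the order of 171 is 74.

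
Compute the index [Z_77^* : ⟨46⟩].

2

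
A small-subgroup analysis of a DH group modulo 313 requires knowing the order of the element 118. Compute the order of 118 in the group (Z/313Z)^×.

Since 118 ∈ (Z/313Z)^×, its order divides φ(313) = 313 − 1 = 312 = 2^3 · 3 · 13.
Divisors of 312: 1, 2, 3, 4, 6, 8, 12, 13, 24, 26, 39, 52, 78, 104, 156, 312.
Evaluate successive powers at the divisors of 312:
118^1 ≡ 118 (mod 313)
118^2 ≡ 152 (mod 313)
118^3 ≡ 95 (mod 313)
118^4 ≡ 255 (mod 313)
118^6 ≡ 261 (mod 313)
118^8 ≡ 234 (mod 313)
118^12 ≡ 200 (mod 313)
118^13 ≡ 125 (mod 313)
118^24 ≡ 249 (mod 313)
118^26 ≡ 288 (mod 313)
118^39 ≡ 5 (mod 313)
118^52 ≡ 312 (mod 313)
118^78 ≡ 25 (mod 313)
118^104 ≡ 1 (mod 313) ✓
The smallest such exponent is 104, so the order of 118 is 104.

104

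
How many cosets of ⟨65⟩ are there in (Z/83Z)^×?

2

By Lagrange's theorem, ord_83(65) divides φ(83) = 83 − 1 = 82 = 2 · 41.
Divisors of 82: 1, 2, 41, 82.
Test each divisor d:
65^1 ≡ 65 (mod 83)
65^2 ≡ 75 (mod 83)
65^41 ≡ 1 (mod 83) ✓
The order of 65 is 41, so the subgroup it generates has 41 elements.
The index is φ(83) / ord(65) = 82 / 41 = 2.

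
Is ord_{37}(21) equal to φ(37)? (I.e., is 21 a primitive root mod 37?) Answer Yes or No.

No

φ(37) = 37 − 1 = 36 = 2^2 · 3^2.
It suffices to check that the order of 21 is not a proper divisor of 36: compute 21^(36/q) for q ∈ {2, 3}.
21^18 ≡ 1 (mod 37)  [q = 2: ≡ 1 ✗]
21^12 ≡ 26 (mod 37)  [q = 3: ≢ 1 ✓]
21^18 ≡ 1 shows ord(21) | 18, strictly less than φ(37); not a primitive root.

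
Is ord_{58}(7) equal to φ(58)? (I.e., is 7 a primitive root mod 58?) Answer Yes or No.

No

φ(58) = φ(2)·φ(29) = 1·28 = 28 = 2^2 · 7.
It suffices to check that the order of 7 is not a proper divisor of 28: compute 7^(28/q) for q ∈ {2, 7}.
7^14 ≡ 1 (mod 58)  [q = 2: ≡ 1 ✗]
7^4 ≡ 23 (mod 58)  [q = 7: ≢ 1 ✓]
Since 7^14 ≡ 1, the order of 7 divides 14 < 28, so 7 is not a primitive root.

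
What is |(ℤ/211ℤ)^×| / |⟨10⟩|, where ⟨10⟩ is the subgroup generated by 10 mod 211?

7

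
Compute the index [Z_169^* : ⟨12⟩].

6

ord(12) | φ(169) = φ(13^2) = 13·(13−1) = 156 = 2^2 · 3 · 13.
Divisors of 156: 1, 2, 3, 4, 6, 12, 13, 26, 39, 52, 78, 156.
Evaluate successive powers at the divisors of 156:
12^1 ≡ 12 (mod 169)
12^2 ≡ 144 (mod 169)
12^3 ≡ 38 (mod 169)
12^4 ≡ 118 (mod 169)
12^6 ≡ 92 (mod 169)
12^12 ≡ 14 (mod 169)
12^13 ≡ 168 (mod 169)
12^26 ≡ 1 (mod 169) ✓
So ord_169(12) = 26, hence |⟨12⟩| = 26.
[(Z/169Z)^× : ⟨12⟩] = 156/26 = 6.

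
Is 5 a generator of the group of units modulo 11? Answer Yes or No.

φ(11) = 11 − 1 = 10 = 2 · 5.
5 is a primitive root mod 11 iff 5^(φ(11)/q) ≢ 1 for every prime q | φ(11), i.e. q ∈ {2, 5}.
5^5 ≡ 1 (mod 11)  [q = 2: ≡ 1 ✗]
5^2 ≡ 3 (mod 11)  [q = 5: ≢ 1 ✓]
Since 5^5 ≡ 1, the order of 5 divides 5 < 10, so 5 is not a primitive root.

No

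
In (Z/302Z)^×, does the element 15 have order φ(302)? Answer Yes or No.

Yes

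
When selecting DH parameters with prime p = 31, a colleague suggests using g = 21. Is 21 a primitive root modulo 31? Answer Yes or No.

φ(31) = 31 − 1 = 30 = 2 · 3 · 5.
An element g generates (Z/31Z)^× iff g^(30/q) ≢ 1 (mod 31) for each prime q ∈ {2, 3, 5}.
21^15 ≡ 30 (mod 31)  [q = 2: ≢ 1 ✓]
21^10 ≡ 5 (mod 31)  [q = 3: ≢ 1 ✓]
21^6 ≡ 2 (mod 31)  [q = 5: ≢ 1 ✓]
None equal 1, so ord_31(21) = 30: 21 is a primitive root.

Yes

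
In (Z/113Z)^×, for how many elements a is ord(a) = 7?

φ(113) = 113 − 1 = 112 = 2^4 · 7.
In a cyclic group of order 112, there are φ(d) elements of order d for each divisor d of 112, and zero for non-divisors.
7 | 112, and φ(7) = 7 − 1 = 6.

6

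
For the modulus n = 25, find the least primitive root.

φ(25) = φ(5^2) = 5·(5−1) = 20 = 2^2 · 5.
Test candidates g = 2, 3, … against the prime factors q ∈ {2, 5} of φ(25): g is a generator iff g^(20/q) ≢ 1 for every such q.
g = 2: 2^10 ≡ 24; 2^4 ≡ 16 — none is 1, so 2 is a primitive root.
Hence the least primitive root of 25 is 2.

2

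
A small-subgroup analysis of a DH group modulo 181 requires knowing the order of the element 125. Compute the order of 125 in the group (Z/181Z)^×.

5

ord(125) | φ(181) = 181 − 1 = 180 = 2^2 · 3^2 · 5.
Divisors of 180: 1, 2, 3, 4, 5, 6, 9, 10, 12, 15, 18, 20, 30, 36, 45, 60, 90, 180.
Compute 125^d (mod 181) for the divisors d until we hit 1:
125^1 ≡ 125
125^2 ≡ 59
125^3 ≡ 135
125^4 ≡ 42
125^5 ≡ 1
So ord_181(125) = 5.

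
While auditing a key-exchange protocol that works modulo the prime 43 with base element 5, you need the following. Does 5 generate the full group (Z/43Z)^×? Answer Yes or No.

φ(43) = 43 − 1 = 42 = 2 · 3 · 7.
Test 5^(42/q) mod 43 for each prime factor q of 42:
5^21 ≡ 42 (mod 43)  [q = 2: ≢ 1 ✓]
5^14 ≡ 36 (mod 43)  [q = 3: ≢ 1 ✓]
5^6 ≡ 16 (mod 43)  [q = 7: ≢ 1 ✓]
Every test exponent gives a nontrivial residue, hence 5 generates the full group.

Yes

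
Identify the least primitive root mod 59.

2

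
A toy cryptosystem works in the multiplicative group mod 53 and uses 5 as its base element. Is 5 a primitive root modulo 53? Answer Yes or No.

Yes

φ(53) = 53 − 1 = 52 = 2^2 · 13.
It suffices to check that the order of 5 is not a proper divisor of 52: compute 5^(52/q) for q ∈ {2, 13}.
5^26 ≡ 52 (mod 53)  [q = 2: ≢ 1 ✓]
5^4 ≡ 42 (mod 53)  [q = 13: ≢ 1 ✓]
Every test exponent gives a nontrivial residue, hence 5 generates the full group.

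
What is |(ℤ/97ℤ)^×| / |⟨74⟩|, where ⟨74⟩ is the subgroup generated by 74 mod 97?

1

By Lagrange's theorem, ord_97(74) divides φ(97) = 97 − 1 = 96 = 2^5 · 3.
Divisors of 96: 1, 2, 3, 4, 6, 8, 12, 16, 24, 32, 48, 96.
Evaluate successive powers at the divisors of 96:
74^1 ≡ 74
74^2 ≡ 44
74^3 ≡ 55
74^4 ≡ 93
74^6 ≡ 18
74^8 ≡ 16
74^12 ≡ 33
74^16 ≡ 62
74^24 ≡ 22
74^32 ≡ 61
74^48 ≡ 96
74^96 ≡ 1
Thus |⟨74⟩| = ord(74) = 96.
[(Z/97Z)^× : ⟨74⟩] = 96/96 = 1.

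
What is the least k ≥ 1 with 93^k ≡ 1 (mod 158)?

The order of 93 must divide φ(158) = φ(2)·φ(79) = 1·78 = 78 = 2 · 3 · 13.
Divisors of 78: 1, 2, 3, 6, 13, 26, 39, 78.
Compute 93^d (mod 158) for the divisors d until we hit 1:
93^1 ≡ 93
93^2 ≡ 117
93^3 ≡ 137
93^6 ≡ 125
93^13 ≡ 157
93^26 ≡ 1
So ord_158(93) = 26.

26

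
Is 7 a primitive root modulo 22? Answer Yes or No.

φ(22) = φ(2)·φ(11) = 1·10 = 10 = 2 · 5.
Test 7^(10/q) mod 22 for each prime factor q of 10:
7^5 ≡ 21 (mod 22)  [q = 2: ≢ 1 ✓]
7^2 ≡ 5 (mod 22)  [q = 5: ≢ 1 ✓]
All checks pass, so 7 has order 10 and is a primitive root modulo 22.

Yes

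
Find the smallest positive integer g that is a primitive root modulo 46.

5

φ(46) = φ(2)·φ(23) = 1·22 = 22 = 2 · 11.
g is a primitive root iff g^(22/q) ≢ 1 (mod 46) for each prime q ∈ {2, 11}.
g = 2: gcd(2, 46) = 2 > 1, not a unit — skip.
g = 3: 3^11 ≡ 1 — hits 1, so not a primitive root.
g = 4: gcd(4, 46) = 2 > 1, not a unit — skip.
g = 5: 5^11 ≡ 45; 5^2 ≡ 25 — none is 1, so 5 is a primitive root.
So 5 is the smallest generator of (Z/46Z)^×.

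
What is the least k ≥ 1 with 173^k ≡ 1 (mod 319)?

10

ord(173) | φ(319) = φ(11·29) = (11−1)·(29−1) = 10·28 = 280 = 2^3 · 5 · 7.
Divisors of 280: 1, 2, 4, 5, 7, 8, 10, 14, 20, 28, 35, 40, 56, 70, 140, 280.
Test each divisor d:
173^1 ≡ 173 (mod 319)
173^2 ≡ 262 (mod 319)
173^4 ≡ 59 (mod 319)
173^5 ≡ 318 (mod 319)
173^7 ≡ 57 (mod 319)
173^8 ≡ 291 (mod 319)
173^10 ≡ 1 (mod 319) ✓
The smallest such exponent is 10, so the order of 173 is 10.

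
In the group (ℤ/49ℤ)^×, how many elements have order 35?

0

φ(49) = φ(7^2) = 7·(7−1) = 42 = 2 · 3 · 7.
In a cyclic group of order 42, there are φ(d) elements of order d for each divisor d of 42, and zero for non-divisors.
Since 35 ∤ 42, the count is 0.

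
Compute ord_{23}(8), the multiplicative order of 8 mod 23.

11

By Lagrange's theorem, ord_23(8) divides φ(23) = 23 − 1 = 22 = 2 · 11.
Divisors of 22: 1, 2, 11, 22.
Test each divisor d:
8^1 ≡ 8 (mod 23)
8^2 ≡ 18 (mod 23)
8^11 ≡ 1 (mod 23) ✓
So ord_23(8) = 11.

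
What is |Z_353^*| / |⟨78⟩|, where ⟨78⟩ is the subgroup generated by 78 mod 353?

2

By Lagrange's theorem, ord_353(78) divides φ(353) = 353 − 1 = 352 = 2^5 · 11.
Divisors of 352: 1, 2, 4, 8, 11, 16, 22, 32, 44, 88, 176, 352.
Evaluate successive powers at the divisors of 352:
78^1 ≡ 78 (mod 353)
78^2 ≡ 83 (mod 353)
78^4 ≡ 182 (mod 353)
78^8 ≡ 295 (mod 353)
78^11 ≡ 100 (mod 353)
78^16 ≡ 187 (mod 353)
78^22 ≡ 116 (mod 353)
78^32 ≡ 22 (mod 353)
78^44 ≡ 42 (mod 353)
78^88 ≡ 352 (mod 353)
78^176 ≡ 1 (mod 353) ✓
So ord_353(78) = 176, hence |⟨78⟩| = 176.
The index is φ(353) / ord(78) = 352 / 176 = 2.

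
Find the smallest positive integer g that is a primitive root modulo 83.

φ(83) = 83 − 1 = 82 = 2 · 41.
Test candidates g = 2, 3, … against the prime factors q ∈ {2, 41} of φ(83): g is a generator iff g^(82/q) ≢ 1 for every such q.
g = 2: 2^41 ≡ 82; 2^2 ≡ 4 — none is 1, so 2 is a primitive root.
Hence the least primitive root of 83 is 2.

2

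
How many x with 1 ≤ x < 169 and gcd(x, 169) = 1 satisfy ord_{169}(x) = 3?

2

φ(169) = φ(13^2) = 13·(13−1) = 156 = 2^2 · 3 · 13.
(Z/169Z)^× is cyclic (|G| = 156); a cyclic group of order m has exactly φ(d) elements of each order d | m, and none otherwise.
3 | 156, and φ(3) = 3 − 1 = 2.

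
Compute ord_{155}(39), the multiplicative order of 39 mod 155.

10

ord(39) | φ(155) = φ(5·31) = (5−1)·(31−1) = 4·30 = 120 = 2^3 · 3 · 5.
Divisors of 120: 1, 2, 3, 4, 5, 6, 8, 10, 12, 15, 20, 24, 30, 40, 60, 120.
Evaluate successive powers at the divisors of 120:
39^1 ≡ 39 (mod 155)
39^2 ≡ 126 (mod 155)
39^3 ≡ 109 (mod 155)
39^4 ≡ 66 (mod 155)
39^5 ≡ 94 (mod 155)
39^6 ≡ 101 (mod 155)
39^8 ≡ 16 (mod 155)
39^10 ≡ 1 (mod 155) ✓
So ord_155(39) = 10.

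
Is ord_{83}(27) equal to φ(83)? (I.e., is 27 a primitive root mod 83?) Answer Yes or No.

No

φ(83) = 83 − 1 = 82 = 2 · 41.
An element g generates (Z/83Z)^× iff g^(82/q) ≢ 1 (mod 83) for each prime q ∈ {2, 41}.
27^41 ≡ 1 (mod 83)  [q = 2: ≡ 1 ✗]
27^2 ≡ 65 (mod 83)  [q = 41: ≢ 1 ✓]
Since 27^41 ≡ 1, the order of 27 divides 41 < 82, so 27 is not a primitive root.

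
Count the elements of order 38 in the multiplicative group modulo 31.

0

φ(31) = 31 − 1 = 30 = 2 · 3 · 5.
Since (Z/31Z)^× is cyclic of order 30, the number of elements of order d is φ(d) when d | 30 and 0 otherwise.
Since 38 ∤ 30, the count is 0.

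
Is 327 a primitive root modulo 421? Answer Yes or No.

φ(421) = 421 − 1 = 420 = 2^2 · 3 · 5 · 7.
327 is a primitive root mod 421 iff 327^(φ(421)/q) ≢ 1 for every prime q | φ(421), i.e. q ∈ {2, 3, 5, 7}.
327^210 ≡ 1 (mod 421)  [q = 2: ≡ 1 ✗]
327^140 ≡ 400 (mod 421)  [q = 3: ≢ 1 ✓]
327^84 ≡ 252 (mod 421)  [q = 5: ≢ 1 ✓]
327^60 ≡ 33 (mod 421)  [q = 7: ≢ 1 ✓]
The check at q = 2 fails, so 327 generates a proper subgroup.

No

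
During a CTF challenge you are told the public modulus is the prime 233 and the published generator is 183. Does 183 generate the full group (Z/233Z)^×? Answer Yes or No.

No

φ(233) = 233 − 1 = 232 = 2^3 · 29.
Test 183^(232/q) mod 233 for each prime factor q of 232:
183^116 ≡ 1 (mod 233)  [q = 2: ≡ 1 ✗]
183^8 ≡ 64 (mod 233)  [q = 29: ≢ 1 ✓]
183^116 ≡ 1 shows ord(183) | 116, strictly less than φ(233); not a primitive root.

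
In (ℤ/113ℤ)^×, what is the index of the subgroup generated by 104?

ord(104) | φ(113) = 113 − 1 = 112 = 2^4 · 7.
Divisors of 112: 1, 2, 4, 7, 8, 14, 16, 28, 56, 112.
Test each divisor d:
104^1 ≡ 104
104^2 ≡ 81
104^4 ≡ 7
104^7 ≡ 95
104^8 ≡ 49
104^14 ≡ 98
104^16 ≡ 28
104^28 ≡ 112
104^56 ≡ 1
The order of 104 is 56, so the subgroup it generates has 56 elements.
Index = |(Z/113Z)^×| / |⟨104⟩| = 112 / 56 = 2.

2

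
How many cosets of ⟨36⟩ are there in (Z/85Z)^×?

By Lagrange's theorem, ord_85(36) divides φ(85) = φ(5·17) = (5−1)·(17−1) = 4·16 = 64 = 2^6.
Divisors of 64: 1, 2, 4, 8, 16, 32, 64.
Compute 36^d (mod 85) for the divisors d until we hit 1:
36^1 ≡ 36
36^2 ≡ 21
36^4 ≡ 16
36^8 ≡ 1
The order of 36 is 8, so the subgroup it generates has 8 elements.
[(Z/85Z)^× : ⟨36⟩] = 64/8 = 8.

8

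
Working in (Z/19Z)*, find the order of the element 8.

The order of 8 must divide φ(19) = 19 − 1 = 18 = 2 · 3^2.
Divisors of 18: 1, 2, 3, 6, 9, 18.
Check 8^d mod 19 for each divisor in increasing order:
8^1 ≡ 8 (mod 19)
8^2 ≡ 7 (mod 19)
8^3 ≡ 18 (mod 19)
8^6 ≡ 1 (mod 19) ✓
Therefore the multiplicative order of 8 modulo 19 is 6.

6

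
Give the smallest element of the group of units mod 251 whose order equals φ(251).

6

φ(251) = 251 − 1 = 250 = 2 · 5^3.
Test candidates g = 2, 3, … against the prime factors q ∈ {2, 5} of φ(251): g is a generator iff g^(250/q) ≢ 1 for every such q.
g = 2: 2^125 ≡ 250; 2^50 ≡ 1 — hits 1, so not a primitive root.
g = 3: 3^125 ≡ 1 — hits 1, so not a primitive root.
g = 4: 4^125 ≡ 1 — hits 1, so not a primitive root.
g = 5: 5^125 ≡ 1 — hits 1, so not a primitive root.
g = 6: 6^125 ≡ 250; 6^50 ≡ 219 — none is 1, so 6 is a primitive root.
Hence the least primitive root of 251 is 6.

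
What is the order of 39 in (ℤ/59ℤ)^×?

The order of 39 must divide φ(59) = 59 − 1 = 58 = 2 · 29.
Divisors of 58: 1, 2, 29, 58.
Check 39^d mod 59 for each divisor in increasing order:
39^1 ≡ 39
39^2 ≡ 46
39^29 ≡ 58
39^58 ≡ 1
So ord_59(39) = 58.

58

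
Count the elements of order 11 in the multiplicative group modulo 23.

10

φ(23) = 23 − 1 = 22 = 2 · 11.
(Z/23Z)^× is cyclic (|G| = 22); a cyclic group of order m has exactly φ(d) elements of each order d | m, and none otherwise.
11 | 22, and φ(11) = 11 − 1 = 10.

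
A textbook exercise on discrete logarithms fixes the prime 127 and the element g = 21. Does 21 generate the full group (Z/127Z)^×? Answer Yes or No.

No

φ(127) = 127 − 1 = 126 = 2 · 3^2 · 7.
It suffices to check that the order of 21 is not a proper divisor of 126: compute 21^(126/q) for q ∈ {2, 3, 7}.
21^63 ≡ 1 (mod 127)  [q = 2: ≡ 1 ✗]
21^42 ≡ 19 (mod 127)  [q = 3: ≢ 1 ✓]
21^18 ≡ 2 (mod 127)  [q = 7: ≢ 1 ✓]
The check at q = 2 fails, so 21 generates a proper subgroup.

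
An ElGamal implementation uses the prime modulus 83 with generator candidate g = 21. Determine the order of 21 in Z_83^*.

By Lagrange's theorem, ord_83(21) divides φ(83) = 83 − 1 = 82 = 2 · 41.
Divisors of 82: 1, 2, 41, 82.
Evaluate successive powers at the divisors of 82:
21^1 ≡ 21
21^2 ≡ 26
21^41 ≡ 1
Therefore the multiplicative order of 21 modulo 83 is 41.

41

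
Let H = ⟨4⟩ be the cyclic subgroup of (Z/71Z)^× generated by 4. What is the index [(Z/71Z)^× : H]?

2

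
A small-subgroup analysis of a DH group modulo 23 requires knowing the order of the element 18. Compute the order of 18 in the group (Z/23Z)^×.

ord(18) | φ(23) = 23 − 1 = 22 = 2 · 11.
Divisors of 22: 1, 2, 11, 22.
Check 18^d mod 23 for each divisor in increasing order:
18^1 ≡ 18
18^2 ≡ 2
18^11 ≡ 1
Hence ord(18) = 11.

11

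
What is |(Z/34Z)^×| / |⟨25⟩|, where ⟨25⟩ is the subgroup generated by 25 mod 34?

Since 25 ∈ (Z/34Z)^×, its order divides φ(34) = φ(2)·φ(17) = 1·16 = 16 = 2^4.
Divisors of 16: 1, 2, 4, 8, 16.
Check 25^d mod 34 for each divisor in increasing order:
25^1 ≡ 25
25^2 ≡ 13
25^4 ≡ 33
25^8 ≡ 1
The order of 25 is 8, so the subgroup it generates has 8 elements.
The index is φ(34) / ord(25) = 16 / 8 = 2.

2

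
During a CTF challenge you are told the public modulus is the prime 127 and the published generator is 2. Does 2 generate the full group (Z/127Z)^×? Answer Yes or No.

φ(127) = 127 − 1 = 126 = 2 · 3^2 · 7.
It suffices to check that the order of 2 is not a proper divisor of 126: compute 2^(126/q) for q ∈ {2, 3, 7}.
2^63 ≡ 1 (mod 127)  [q = 2: ≡ 1 ✗]
2^42 ≡ 1 (mod 127)  [q = 3: ≡ 1 ✗]
2^18 ≡ 16 (mod 127)  [q = 7: ≢ 1 ✓]
The check at q = 2 fails, so 2 generates a proper subgroup.

No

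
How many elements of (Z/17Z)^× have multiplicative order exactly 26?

0

φ(17) = 17 − 1 = 16 = 2^4.
In a cyclic group of order 16, there are φ(d) elements of order d for each divisor d of 16, and zero for non-divisors.
26 does not divide 16, so no element of (Z/17Z)^× has order 26.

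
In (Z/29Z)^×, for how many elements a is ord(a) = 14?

φ(29) = 29 − 1 = 28 = 2^2 · 7.
In a cyclic group of order 28, there are φ(d) elements of order d for each divisor d of 28, and zero for non-divisors.
14 = 2 · 7 divides 28, and φ(14) = 6.

6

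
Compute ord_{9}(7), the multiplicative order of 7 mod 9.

3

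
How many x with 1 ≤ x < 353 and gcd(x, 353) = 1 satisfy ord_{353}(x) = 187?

φ(353) = 353 − 1 = 352 = 2^5 · 11.
In a cyclic group of order 352, there are φ(d) elements of order d for each divisor d of 352, and zero for non-divisors.
187 does not divide 352, so no element of (Z/353Z)^× has order 187.

0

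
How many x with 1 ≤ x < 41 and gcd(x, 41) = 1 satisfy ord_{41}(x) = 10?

φ(41) = 41 − 1 = 40 = 2^3 · 5.
(Z/41Z)^× is cyclic (|G| = 40); a cyclic group of order m has exactly φ(d) elements of each order d | m, and none otherwise.
10 = 2 · 5 divides 40, and φ(10) = 4.

4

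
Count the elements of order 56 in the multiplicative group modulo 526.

φ(526) = φ(2)·φ(263) = 1·262 = 262 = 2 · 131.
Since (Z/526Z)^× is cyclic of order 262, the number of elements of order d is φ(d) when d | 262 and 0 otherwise.
Since 56 ∤ 262, the count is 0.

0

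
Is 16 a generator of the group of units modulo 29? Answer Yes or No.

No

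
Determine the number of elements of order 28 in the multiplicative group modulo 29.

12

φ(29) = 29 − 1 = 28 = 2^2 · 7.
In a cyclic group of order 28, there are φ(d) elements of order d for each divisor d of 28, and zero for non-divisors.
28 = 2^2 · 7 divides 28, and φ(28) = 12.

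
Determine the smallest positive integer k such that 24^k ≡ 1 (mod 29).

Since 24 ∈ (Z/29Z)^×, its order divides φ(29) = 29 − 1 = 28 = 2^2 · 7.
Divisors of 28: 1, 2, 4, 7, 14, 28.
Test each divisor d:
24^1 ≡ 24 (mod 29)
24^2 ≡ 25 (mod 29)
24^4 ≡ 16 (mod 29)
24^7 ≡ 1 (mod 29) ✓
So ord_29(24) = 7.

7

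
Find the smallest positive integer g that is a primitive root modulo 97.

5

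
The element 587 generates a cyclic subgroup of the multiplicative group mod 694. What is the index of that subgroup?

By Lagrange's theorem, ord_694(587) divides φ(694) = φ(2)·φ(347) = 1·346 = 346 = 2 · 173.
Divisors of 346: 1, 2, 173, 346.
Test each divisor d:
587^1 ≡ 587 (mod 694)
587^2 ≡ 345 (mod 694)
587^173 ≡ 693 (mod 694)
587^346 ≡ 1 (mod 694) ✓
So ord_694(587) = 346, hence |⟨587⟩| = 346.
The index is φ(694) / ord(587) = 346 / 346 = 1.

1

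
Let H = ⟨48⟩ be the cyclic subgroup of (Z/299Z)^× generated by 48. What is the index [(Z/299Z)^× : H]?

By Lagrange's theorem, ord_299(48) divides φ(299) = φ(13·23) = (13−1)·(23−1) = 12·22 = 264 = 2^3 · 3 · 11.
Divisors of 264: 1, 2, 3, 4, 6, 8, 11, 12, 22, 24, 33, 44, 66, 88, 132, 264.
Test each divisor d:
48^1 ≡ 48
48^2 ≡ 211
48^3 ≡ 261
48^4 ≡ 269
48^6 ≡ 248
48^8 ≡ 3
48^11 ≡ 185
48^12 ≡ 209
48^22 ≡ 139
48^24 ≡ 27
48^33 ≡ 1
So ord_299(48) = 33, hence |⟨48⟩| = 33.
The index is φ(299) / ord(48) = 264 / 33 = 8.

8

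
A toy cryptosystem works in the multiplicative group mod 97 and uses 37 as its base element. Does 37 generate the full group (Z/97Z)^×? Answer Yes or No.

Yes

φ(97) = 97 − 1 = 96 = 2^5 · 3.
37 is a primitive root mod 97 iff 37^(φ(97)/q) ≢ 1 for every prime q | φ(97), i.e. q ∈ {2, 3}.
37^48 ≡ 96 (mod 97)  [q = 2: ≢ 1 ✓]
37^32 ≡ 35 (mod 97)  [q = 3: ≢ 1 ✓]
All checks pass, so 37 has order 96 and is a primitive root modulo 97.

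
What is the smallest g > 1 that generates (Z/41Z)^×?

6

φ(41) = 41 − 1 = 40 = 2^3 · 5.
Test candidates g = 2, 3, … against the prime factors q ∈ {2, 5} of φ(41): g is a generator iff g^(40/q) ≢ 1 for every such q.
g = 2: 2^20 ≡ 1 — hits 1, so not a primitive root.
g = 3: 3^20 ≡ 40; 3^8 ≡ 1 — hits 1, so not a primitive root.
g = 4: 4^20 ≡ 1 — hits 1, so not a primitive root.
g = 5: 5^20 ≡ 1 — hits 1, so not a primitive root.
g = 6: 6^20 ≡ 40; 6^8 ≡ 10 — none is 1, so 6 is a primitive root.
So 6 is the smallest generator of (Z/41Z)^×.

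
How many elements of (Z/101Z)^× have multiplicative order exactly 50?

φ(101) = 101 − 1 = 100 = 2^2 · 5^2.
Since (Z/101Z)^× is cyclic of order 100, the number of elements of order d is φ(d) when d | 100 and 0 otherwise.
50 = 2 · 5^2 divides 100, and φ(50) = 20.

20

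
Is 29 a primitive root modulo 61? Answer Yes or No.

No

φ(61) = 61 − 1 = 60 = 2^2 · 3 · 5.
Test 29^(60/q) mod 61 for each prime factor q of 60:
29^30 ≡ 60 (mod 61)  [q = 2: ≢ 1 ✓]
29^20 ≡ 13 (mod 61)  [q = 3: ≢ 1 ✓]
29^12 ≡ 1 (mod 61)  [q = 5: ≡ 1 ✗]
29^12 ≡ 1 shows ord(29) | 12, strictly less than φ(61); not a primitive root.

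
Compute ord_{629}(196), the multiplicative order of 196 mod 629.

The order of 196 must divide φ(629) = φ(17·37) = (17−1)·(37−1) = 16·36 = 576 = 2^6 · 3^2.
Divisors of 576: 1, 2, 3, 4, 6, 8, 9, 12, 16, 18, 24, 32, 36, 48, 64, 72, 96, 144, 192, 288, 576.
Test each divisor d:
196^1 ≡ 196
196^2 ≡ 47
196^3 ≡ 406
196^4 ≡ 322
196^6 ≡ 38
196^8 ≡ 528
196^9 ≡ 332
196^12 ≡ 186
196^16 ≡ 137
196^18 ≡ 149
196^24 ≡ 1
The smallest such exponent is 24, so the order of 196 is 24.

24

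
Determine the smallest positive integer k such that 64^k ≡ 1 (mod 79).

13

ord(64) | φ(79) = 79 − 1 = 78 = 2 · 3 · 13.
Divisors of 78: 1, 2, 3, 6, 13, 26, 39, 78.
Check 64^d mod 79 for each divisor in increasing order:
64^1 ≡ 64 (mod 79)
64^2 ≡ 67 (mod 79)
64^3 ≡ 22 (mod 79)
64^6 ≡ 10 (mod 79)
64^13 ≡ 1 (mod 79) ✓
The smallest such exponent is 13, so the order of 64 is 13.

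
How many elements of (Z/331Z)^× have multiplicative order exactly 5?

φ(331) = 331 − 1 = 330 = 2 · 3 · 5 · 11.
In a cyclic group of order 330, there are φ(d) elements of order d for each divisor d of 330, and zero for non-divisors.
5 | 330, and φ(5) = 5 − 1 = 4.

4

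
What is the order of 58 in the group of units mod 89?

88

By Lagrange's theorem, ord_89(58) divides φ(89) = 89 − 1 = 88 = 2^3 · 11.
Divisors of 88: 1, 2, 4, 8, 11, 22, 44, 88.
Evaluate successive powers at the divisors of 88:
58^1 ≡ 58
58^2 ≡ 71
58^4 ≡ 57
58^8 ≡ 45
58^11 ≡ 12
58^22 ≡ 55
58^44 ≡ 88
58^88 ≡ 1
Therefore the multiplicative order of 58 modulo 89 is 88.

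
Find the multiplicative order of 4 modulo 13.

6

The order of 4 must divide φ(13) = 13 − 1 = 12 = 2^2 · 3.
Divisors of 12: 1, 2, 3, 4, 6, 12.
Compute 4^d (mod 13) for the divisors d until we hit 1:
4^1 ≡ 4
4^2 ≡ 3
4^3 ≡ 12
4^4 ≡ 9
4^6 ≡ 1
The smallest such exponent is 6, so the order of 4 is 6.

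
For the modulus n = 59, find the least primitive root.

φ(59) = 59 − 1 = 58 = 2 · 29.
Test candidates g = 2, 3, … against the prime factors q ∈ {2, 29} of φ(59): g is a generator iff g^(58/q) ≢ 1 for every such q.
g = 2: 2^29 ≡ 58; 2^2 ≡ 4 — none is 1, so 2 is a primitive root.
Hence the least primitive root of 59 is 2.

2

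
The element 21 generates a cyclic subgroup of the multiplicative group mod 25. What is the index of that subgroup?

4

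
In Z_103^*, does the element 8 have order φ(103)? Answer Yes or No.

φ(103) = 103 − 1 = 102 = 2 · 3 · 17.
8 is a primitive root mod 103 iff 8^(φ(103)/q) ≢ 1 for every prime q | φ(103), i.e. q ∈ {2, 3, 17}.
8^51 ≡ 1 (mod 103)  [q = 2: ≡ 1 ✗]
8^34 ≡ 1 (mod 103)  [q = 3: ≡ 1 ✗]
8^6 ≡ 9 (mod 103)  [q = 17: ≢ 1 ✓]
8^51 ≡ 1 shows ord(8) | 51, strictly less than φ(103); not a primitive root.

No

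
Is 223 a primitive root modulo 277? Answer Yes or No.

No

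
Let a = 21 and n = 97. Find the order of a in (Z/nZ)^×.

96

ord(21) | φ(97) = 97 − 1 = 96 = 2^5 · 3.
Divisors of 96: 1, 2, 3, 4, 6, 8, 12, 16, 24, 32, 48, 96.
Test each divisor d:
21^1 ≡ 21 (mod 97)
21^2 ≡ 53 (mod 97)
21^3 ≡ 46 (mod 97)
21^4 ≡ 93 (mod 97)
21^6 ≡ 79 (mod 97)
21^8 ≡ 16 (mod 97)
21^12 ≡ 33 (mod 97)
21^16 ≡ 62 (mod 97)
21^24 ≡ 22 (mod 97)
21^32 ≡ 61 (mod 97)
21^48 ≡ 96 (mod 97)
21^96 ≡ 1 (mod 97) ✓
The smallest such exponent is 96, so the order of 21 is 96.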